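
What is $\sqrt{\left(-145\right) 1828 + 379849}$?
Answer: $\sqrt{114789} \approx 338.81$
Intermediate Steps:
$\sqrt{\left(-145\right) 1828 + 379849} = \sqrt{-265060 + 379849} = \sqrt{114789}$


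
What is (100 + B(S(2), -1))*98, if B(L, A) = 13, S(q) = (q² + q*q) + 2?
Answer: 11074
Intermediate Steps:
S(q) = 2 + 2*q² (S(q) = (q² + q²) + 2 = 2*q² + 2 = 2 + 2*q²)
(100 + B(S(2), -1))*98 = (100 + 13)*98 = 113*98 = 11074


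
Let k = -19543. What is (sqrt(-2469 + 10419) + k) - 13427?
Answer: -32970 + 5*sqrt(318) ≈ -32881.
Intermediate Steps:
(sqrt(-2469 + 10419) + k) - 13427 = (sqrt(-2469 + 10419) - 19543) - 13427 = (sqrt(7950) - 19543) - 13427 = (5*sqrt(318) - 19543) - 13427 = (-19543 + 5*sqrt(318)) - 13427 = -32970 + 5*sqrt(318)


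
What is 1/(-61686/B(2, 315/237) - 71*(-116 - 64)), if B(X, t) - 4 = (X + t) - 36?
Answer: 755/11273298 ≈ 6.6972e-5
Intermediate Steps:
B(X, t) = -32 + X + t (B(X, t) = 4 + ((X + t) - 36) = 4 + (-36 + X + t) = -32 + X + t)
1/(-61686/B(2, 315/237) - 71*(-116 - 64)) = 1/(-61686/(-32 + 2 + 315/237) - 71*(-116 - 64)) = 1/(-61686/(-32 + 2 + 315*(1/237)) - 71*(-180)) = 1/(-61686/(-32 + 2 + 105/79) + 12780) = 1/(-61686/(-2265/79) + 12780) = 1/(-61686*(-79/2265) + 12780) = 1/(1624398/755 + 12780) = 1/(11273298/755) = 755/11273298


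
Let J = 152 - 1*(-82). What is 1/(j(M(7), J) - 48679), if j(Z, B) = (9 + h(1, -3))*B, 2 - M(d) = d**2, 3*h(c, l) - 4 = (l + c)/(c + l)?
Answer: -1/46183 ≈ -2.1653e-5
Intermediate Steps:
J = 234 (J = 152 + 82 = 234)
h(c, l) = 5/3 (h(c, l) = 4/3 + ((l + c)/(c + l))/3 = 4/3 + ((c + l)/(c + l))/3 = 4/3 + (1/3)*1 = 4/3 + 1/3 = 5/3)
M(d) = 2 - d**2
j(Z, B) = 32*B/3 (j(Z, B) = (9 + 5/3)*B = 32*B/3)
1/(j(M(7), J) - 48679) = 1/((32/3)*234 - 48679) = 1/(2496 - 48679) = 1/(-46183) = -1/46183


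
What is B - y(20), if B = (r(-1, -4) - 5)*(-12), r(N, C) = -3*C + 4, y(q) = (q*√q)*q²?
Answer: -132 - 16000*√5 ≈ -35909.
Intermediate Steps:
y(q) = q^(7/2) (y(q) = q^(3/2)*q² = q^(7/2))
r(N, C) = 4 - 3*C
B = -132 (B = ((4 - 3*(-4)) - 5)*(-12) = ((4 + 12) - 5)*(-12) = (16 - 5)*(-12) = 11*(-12) = -132)
B - y(20) = -132 - 20^(7/2) = -132 - 16000*√5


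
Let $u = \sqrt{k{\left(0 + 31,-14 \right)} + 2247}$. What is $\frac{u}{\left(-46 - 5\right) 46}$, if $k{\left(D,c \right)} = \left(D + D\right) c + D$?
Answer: $- \frac{\sqrt{1410}}{2346} \approx -0.016006$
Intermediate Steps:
$k{\left(D,c \right)} = D + 2 D c$ ($k{\left(D,c \right)} = 2 D c + D = D + 2 D c$)
$u = \sqrt{1410}$ ($u = \sqrt{\left(0 + 31\right) \left(1 + 2 \left(-14\right)\right) + 2247} = \sqrt{31 \left(1 - 28\right) + 2247} = \sqrt{31 \left(-27\right) + 2247} = \sqrt{-837 + 2247} = \sqrt{1410} \approx 37.55$)
$\frac{u}{\left(-46 - 5\right) 46} = \frac{\sqrt{1410}}{\left(-46 - 5\right) 46} = \frac{\sqrt{1410}}{\left(-51\right) 46} = \frac{\sqrt{1410}}{-2346} = \sqrt{1410} \left(- \frac{1}{2346}\right) = - \frac{\sqrt{1410}}{2346}$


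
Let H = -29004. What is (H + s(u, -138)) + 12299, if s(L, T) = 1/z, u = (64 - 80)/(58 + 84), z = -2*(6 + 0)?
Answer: -200461/12 ≈ -16705.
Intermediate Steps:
z = -12 (z = -2*6 = -12)
u = -8/71 (u = -16/142 = -16*1/142 = -8/71 ≈ -0.11268)
s(L, T) = -1/12 (s(L, T) = 1/(-12) = -1/12)
(H + s(u, -138)) + 12299 = (-29004 - 1/12) + 12299 = -348049/12 + 12299 = -200461/12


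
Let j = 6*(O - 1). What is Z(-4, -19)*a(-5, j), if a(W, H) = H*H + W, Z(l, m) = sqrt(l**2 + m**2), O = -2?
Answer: 319*sqrt(377) ≈ 6193.9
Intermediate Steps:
j = -18 (j = 6*(-2 - 1) = 6*(-3) = -18)
a(W, H) = W + H**2 (a(W, H) = H**2 + W = W + H**2)
Z(-4, -19)*a(-5, j) = sqrt((-4)**2 + (-19)**2)*(-5 + (-18)**2) = sqrt(16 + 361)*(-5 + 324) = sqrt(377)*319 = 319*sqrt(377)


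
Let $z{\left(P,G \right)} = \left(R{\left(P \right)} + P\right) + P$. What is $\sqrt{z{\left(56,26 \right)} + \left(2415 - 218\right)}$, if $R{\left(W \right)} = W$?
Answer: $\sqrt{2365} \approx 48.631$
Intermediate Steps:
$z{\left(P,G \right)} = 3 P$ ($z{\left(P,G \right)} = \left(P + P\right) + P = 2 P + P = 3 P$)
$\sqrt{z{\left(56,26 \right)} + \left(2415 - 218\right)} = \sqrt{3 \cdot 56 + \left(2415 - 218\right)} = \sqrt{168 + 2197} = \sqrt{2365}$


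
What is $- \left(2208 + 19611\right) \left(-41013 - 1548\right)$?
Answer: $928638459$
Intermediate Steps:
$- \left(2208 + 19611\right) \left(-41013 - 1548\right) = - 21819 \left(-42561\right) = \left(-1\right) \left(-928638459\right) = 928638459$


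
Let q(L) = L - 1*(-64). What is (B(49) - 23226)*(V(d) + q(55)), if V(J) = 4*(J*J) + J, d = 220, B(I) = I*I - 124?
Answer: -4062828111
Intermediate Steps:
q(L) = 64 + L (q(L) = L + 64 = 64 + L)
B(I) = -124 + I² (B(I) = I² - 124 = -124 + I²)
V(J) = J + 4*J² (V(J) = 4*J² + J = J + 4*J²)
(B(49) - 23226)*(V(d) + q(55)) = ((-124 + 49²) - 23226)*(220*(1 + 4*220) + (64 + 55)) = ((-124 + 2401) - 23226)*(220*(1 + 880) + 119) = (2277 - 23226)*(220*881 + 119) = -20949*(193820 + 119) = -20949*193939 = -4062828111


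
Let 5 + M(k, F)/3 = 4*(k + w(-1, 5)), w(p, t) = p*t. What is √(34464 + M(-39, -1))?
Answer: 3*√3769 ≈ 184.18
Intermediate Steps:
M(k, F) = -75 + 12*k (M(k, F) = -15 + 3*(4*(k - 1*5)) = -15 + 3*(4*(k - 5)) = -15 + 3*(4*(-5 + k)) = -15 + 3*(-20 + 4*k) = -15 + (-60 + 12*k) = -75 + 12*k)
√(34464 + M(-39, -1)) = √(34464 + (-75 + 12*(-39))) = √(34464 + (-75 - 468)) = √(34464 - 543) = √33921 = 3*√3769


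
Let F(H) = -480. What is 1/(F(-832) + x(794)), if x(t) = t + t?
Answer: 1/1108 ≈ 0.00090253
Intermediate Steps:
x(t) = 2*t
1/(F(-832) + x(794)) = 1/(-480 + 2*794) = 1/(-480 + 1588) = 1/1108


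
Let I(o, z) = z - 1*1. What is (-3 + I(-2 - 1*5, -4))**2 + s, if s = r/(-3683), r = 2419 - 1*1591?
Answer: 234884/3683 ≈ 63.775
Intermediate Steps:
r = 828 (r = 2419 - 1591 = 828)
I(o, z) = -1 + z (I(o, z) = z - 1 = -1 + z)
s = -828/3683 (s = 828/(-3683) = 828*(-1/3683) = -828/3683 ≈ -0.22482)
(-3 + I(-2 - 1*5, -4))**2 + s = (-3 + (-1 - 4))**2 - 828/3683 = (-3 - 5)**2 - 828/3683 = (-8)**2 - 828/3683 = 64 - 828/3683 = 234884/3683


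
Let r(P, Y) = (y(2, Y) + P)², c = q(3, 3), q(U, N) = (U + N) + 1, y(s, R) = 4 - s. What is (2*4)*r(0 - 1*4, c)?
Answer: 32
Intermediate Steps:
q(U, N) = 1 + N + U (q(U, N) = (N + U) + 1 = 1 + N + U)
c = 7 (c = 1 + 3 + 3 = 7)
r(P, Y) = (2 + P)² (r(P, Y) = ((4 - 1*2) + P)² = ((4 - 2) + P)² = (2 + P)²)
(2*4)*r(0 - 1*4, c) = (2*4)*(2 + (0 - 1*4))² = 8*(2 + (0 - 4))² = 8*(2 - 4)² = 8*(-2)² = 8*4 = 32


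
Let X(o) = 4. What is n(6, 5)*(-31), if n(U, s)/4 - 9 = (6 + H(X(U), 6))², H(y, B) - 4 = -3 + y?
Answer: -16120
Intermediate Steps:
H(y, B) = 1 + y (H(y, B) = 4 + (-3 + y) = 1 + y)
n(U, s) = 520 (n(U, s) = 36 + 4*(6 + (1 + 4))² = 36 + 4*(6 + 5)² = 36 + 4*11² = 36 + 4*121 = 36 + 484 = 520)
n(6, 5)*(-31) = 520*(-31) = -16120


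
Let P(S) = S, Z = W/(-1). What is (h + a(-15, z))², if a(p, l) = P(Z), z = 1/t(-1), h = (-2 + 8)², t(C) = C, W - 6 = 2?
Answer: 784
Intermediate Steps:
W = 8 (W = 6 + 2 = 8)
h = 36 (h = 6² = 36)
Z = -8 (Z = 8/(-1) = 8*(-1) = -8)
z = -1 (z = 1/(-1) = -1)
a(p, l) = -8
(h + a(-15, z))² = (36 - 8)² = 28² = 784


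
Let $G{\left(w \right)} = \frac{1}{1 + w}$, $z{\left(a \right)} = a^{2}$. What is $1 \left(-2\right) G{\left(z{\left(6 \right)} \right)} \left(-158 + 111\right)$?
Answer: $\frac{94}{37} \approx 2.5405$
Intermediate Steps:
$1 \left(-2\right) G{\left(z{\left(6 \right)} \right)} \left(-158 + 111\right) = \frac{1 \left(-2\right)}{1 + 6^{2}} \left(-158 + 111\right) = - \frac{2}{1 + 36} \left(-47\right) = - \frac{2}{37} \left(-47\right) = \left(-2\right) \frac{1}{37} \left(-47\right) = \left(- \frac{2}{37}\right) \left(-47\right) = \frac{94}{37}$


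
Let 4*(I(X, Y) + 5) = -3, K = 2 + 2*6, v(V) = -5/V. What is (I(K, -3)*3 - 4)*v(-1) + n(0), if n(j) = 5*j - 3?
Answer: -437/4 ≈ -109.25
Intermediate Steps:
K = 14 (K = 2 + 12 = 14)
I(X, Y) = -23/4 (I(X, Y) = -5 + (1/4)*(-3) = -5 - 3/4 = -23/4)
n(j) = -3 + 5*j
(I(K, -3)*3 - 4)*v(-1) + n(0) = (-23/4*3 - 4)*(-5/(-1)) + (-3 + 5*0) = (-69/4 - 4)*(-5*(-1)) + (-3 + 0) = -85/4*5 - 3 = -425/4 - 3 = -437/4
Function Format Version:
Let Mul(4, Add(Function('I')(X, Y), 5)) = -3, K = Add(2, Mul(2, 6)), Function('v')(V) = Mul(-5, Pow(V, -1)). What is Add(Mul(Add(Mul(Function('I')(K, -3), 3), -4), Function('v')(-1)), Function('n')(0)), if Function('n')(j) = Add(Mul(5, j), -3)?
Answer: Rational(-437, 4) ≈ -109.25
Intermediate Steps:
K = 14 (K = Add(2, 12) = 14)
Function('I')(X, Y) = Rational(-23, 4) (Function('I')(X, Y) = Add(-5, Mul(Rational(1, 4), -3)) = Add(-5, Rational(-3, 4)) = Rational(-23, 4))
Function('n')(j) = Add(-3, Mul(5, j))
Add(Mul(Add(Mul(Function('I')(K, -3), 3), -4), Function('v')(-1)), Function('n')(0)) = Add(Mul(Add(Mul(Rational(-23, 4), 3), -4), Mul(-5, Pow(-1, -1))), Add(-3, Mul(5, 0))) = Add(Mul(Add(Rational(-69, 4), -4), Mul(-5, -1)), Add(-3, 0)) = Add(Mul(Rational(-85, 4), 5), -3) = Add(Rational(-425, 4), -3) = Rational(-437, 4)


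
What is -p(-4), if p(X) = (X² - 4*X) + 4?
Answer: -36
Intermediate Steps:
p(X) = 4 + X² - 4*X
-p(-4) = -(4 + (-4)² - 4*(-4)) = -(4 + 16 + 16) = -1*36 = -36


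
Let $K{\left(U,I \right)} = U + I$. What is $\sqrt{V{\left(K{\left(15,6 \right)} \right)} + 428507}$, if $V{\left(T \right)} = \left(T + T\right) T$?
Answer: $\sqrt{429389} \approx 655.28$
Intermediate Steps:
$K{\left(U,I \right)} = I + U$
$V{\left(T \right)} = 2 T^{2}$ ($V{\left(T \right)} = 2 T T = 2 T^{2}$)
$\sqrt{V{\left(K{\left(15,6 \right)} \right)} + 428507} = \sqrt{2 \left(6 + 15\right)^{2} + 428507} = \sqrt{2 \cdot 21^{2} + 428507} = \sqrt{2 \cdot 441 + 428507} = \sqrt{882 + 428507} = \sqrt{429389}$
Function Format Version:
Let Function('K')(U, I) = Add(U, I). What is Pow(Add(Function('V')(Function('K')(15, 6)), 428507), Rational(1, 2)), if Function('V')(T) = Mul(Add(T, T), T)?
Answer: Pow(429389, Rational(1, 2)) ≈ 655.28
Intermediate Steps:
Function('K')(U, I) = Add(I, U)
Function('V')(T) = Mul(2, Pow(T, 2)) (Function('V')(T) = Mul(Mul(2, T), T) = Mul(2, Pow(T, 2)))
Pow(Add(Function('V')(Function('K')(15, 6)), 428507), Rational(1, 2)) = Pow(Add(Mul(2, Pow(Add(6, 15), 2)), 428507), Rational(1, 2)) = Pow(Add(Mul(2, Pow(21, 2)), 428507), Rational(1, 2)) = Pow(Add(Mul(2, 441), 428507), Rational(1, 2)) = Pow(Add(882, 428507), Rational(1, 2)) = Pow(429389, Rational(1, 2))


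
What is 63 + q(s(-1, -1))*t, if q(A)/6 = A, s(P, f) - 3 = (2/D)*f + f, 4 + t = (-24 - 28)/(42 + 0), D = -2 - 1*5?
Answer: -433/49 ≈ -8.8367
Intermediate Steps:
D = -7 (D = -2 - 5 = -7)
t = -110/21 (t = -4 + (-24 - 28)/(42 + 0) = -4 - 52/42 = -4 - 52*1/42 = -4 - 26/21 = -110/21 ≈ -5.2381)
s(P, f) = 3 + 5*f/7 (s(P, f) = 3 + ((2/(-7))*f + f) = 3 + ((2*(-⅐))*f + f) = 3 + (-2*f/7 + f) = 3 + 5*f/7)
q(A) = 6*A
63 + q(s(-1, -1))*t = 63 + (6*(3 + (5/7)*(-1)))*(-110/21) = 63 + (6*(3 - 5/7))*(-110/21) = 63 + (6*(16/7))*(-110/21) = 63 + (96/7)*(-110/21) = 63 - 3520/49 = -433/49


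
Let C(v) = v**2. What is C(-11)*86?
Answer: 10406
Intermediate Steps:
C(-11)*86 = (-11)**2*86 = 121*86 = 10406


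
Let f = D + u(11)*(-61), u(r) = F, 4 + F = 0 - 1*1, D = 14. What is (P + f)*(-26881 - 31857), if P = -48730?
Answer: 2843565318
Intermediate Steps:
F = -5 (F = -4 + (0 - 1*1) = -4 + (0 - 1) = -4 - 1 = -5)
u(r) = -5
f = 319 (f = 14 - 5*(-61) = 14 + 305 = 319)
(P + f)*(-26881 - 31857) = (-48730 + 319)*(-26881 - 31857) = -48411*(-58738) = 2843565318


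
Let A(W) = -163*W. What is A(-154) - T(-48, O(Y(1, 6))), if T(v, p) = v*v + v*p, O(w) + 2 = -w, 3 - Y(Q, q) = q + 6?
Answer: 23134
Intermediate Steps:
Y(Q, q) = -3 - q (Y(Q, q) = 3 - (q + 6) = 3 - (6 + q) = 3 + (-6 - q) = -3 - q)
O(w) = -2 - w
T(v, p) = v² + p*v
A(-154) - T(-48, O(Y(1, 6))) = -163*(-154) - (-48)*((-2 - (-3 - 1*6)) - 48) = 25102 - (-48)*((-2 - (-3 - 6)) - 48) = 25102 - (-48)*((-2 - 1*(-9)) - 48) = 25102 - (-48)*((-2 + 9) - 48) = 25102 - (-48)*(7 - 48) = 25102 - (-48)*(-41) = 25102 - 1*1968 = 25102 - 1968 = 23134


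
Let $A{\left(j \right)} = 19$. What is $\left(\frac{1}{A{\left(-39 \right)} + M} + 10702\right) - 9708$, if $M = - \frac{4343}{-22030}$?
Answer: $\frac{420397552}{422913} \approx 994.05$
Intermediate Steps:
$M = \frac{4343}{22030}$ ($M = \left(-4343\right) \left(- \frac{1}{22030}\right) = \frac{4343}{22030} \approx 0.19714$)
$\left(\frac{1}{A{\left(-39 \right)} + M} + 10702\right) - 9708 = \left(\frac{1}{19 + \frac{4343}{22030}} + 10702\right) - 9708 = \left(\frac{1}{\frac{422913}{22030}} + 10702\right) - 9708 = \left(\frac{22030}{422913} + 10702\right) - 9708 = \frac{4526036956}{422913} - 9708 = \frac{420397552}{422913}$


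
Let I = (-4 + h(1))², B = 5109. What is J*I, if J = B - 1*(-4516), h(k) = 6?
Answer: 38500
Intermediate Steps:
J = 9625 (J = 5109 - 1*(-4516) = 5109 + 4516 = 9625)
I = 4 (I = (-4 + 6)² = 2² = 4)
J*I = 9625*4 = 38500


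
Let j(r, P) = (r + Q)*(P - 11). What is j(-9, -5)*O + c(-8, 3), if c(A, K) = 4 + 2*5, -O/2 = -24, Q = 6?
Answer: 2318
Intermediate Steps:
O = 48 (O = -2*(-24) = 48)
c(A, K) = 14 (c(A, K) = 4 + 10 = 14)
j(r, P) = (-11 + P)*(6 + r) (j(r, P) = (r + 6)*(P - 11) = (6 + r)*(-11 + P) = (-11 + P)*(6 + r))
j(-9, -5)*O + c(-8, 3) = (-66 - 11*(-9) + 6*(-5) - 5*(-9))*48 + 14 = (-66 + 99 - 30 + 45)*48 + 14 = 48*48 + 14 = 2304 + 14 = 2318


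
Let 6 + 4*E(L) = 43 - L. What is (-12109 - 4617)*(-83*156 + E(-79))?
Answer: 216083194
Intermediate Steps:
E(L) = 37/4 - L/4 (E(L) = -3/2 + (43 - L)/4 = -3/2 + (43/4 - L/4) = 37/4 - L/4)
(-12109 - 4617)*(-83*156 + E(-79)) = (-12109 - 4617)*(-83*156 + (37/4 - ¼*(-79))) = -16726*(-12948 + (37/4 + 79/4)) = -16726*(-12948 + 29) = -16726*(-12919) = 216083194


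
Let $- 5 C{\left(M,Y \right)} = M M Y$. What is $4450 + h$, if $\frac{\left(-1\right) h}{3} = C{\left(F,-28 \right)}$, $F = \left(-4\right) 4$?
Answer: $\frac{746}{5} \approx 149.2$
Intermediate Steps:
$F = -16$
$C{\left(M,Y \right)} = - \frac{Y M^{2}}{5}$ ($C{\left(M,Y \right)} = - \frac{M M Y}{5} = - \frac{M^{2} Y}{5} = - \frac{Y M^{2}}{5}$)
$h = - \frac{21504}{5}$ ($h = - 3 \left(\left(- \frac{1}{5}\right) \left(-28\right) \left(-16\right)^{2}\right) = - 3 \left(\left(- \frac{1}{5}\right) \left(-28\right) 256\right) = \left(-3\right) \frac{7168}{5} = - \frac{21504}{5} \approx -4300.8$)
$4450 + h = 4450 - \frac{21504}{5} = \frac{746}{5}$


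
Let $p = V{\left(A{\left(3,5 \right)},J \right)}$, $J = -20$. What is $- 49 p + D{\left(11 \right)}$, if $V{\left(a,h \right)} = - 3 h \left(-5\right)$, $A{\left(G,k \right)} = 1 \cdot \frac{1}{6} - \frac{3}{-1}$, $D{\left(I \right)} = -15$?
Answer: $14685$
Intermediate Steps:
$A{\left(G,k \right)} = \frac{19}{6}$ ($A{\left(G,k \right)} = 1 \cdot \frac{1}{6} - -3 = \frac{1}{6} + 3 = \frac{19}{6}$)
$V{\left(a,h \right)} = 15 h$
$p = -300$ ($p = 15 \left(-20\right) = -300$)
$- 49 p + D{\left(11 \right)} = \left(-49\right) \left(-300\right) - 15 = 14700 - 15 = 14685$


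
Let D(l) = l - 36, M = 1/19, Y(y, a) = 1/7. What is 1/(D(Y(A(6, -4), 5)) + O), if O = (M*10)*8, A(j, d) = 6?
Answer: -133/4209 ≈ -0.031599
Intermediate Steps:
Y(y, a) = ⅐
M = 1/19 ≈ 0.052632
D(l) = -36 + l
O = 80/19 (O = ((1/19)*10)*8 = (10/19)*8 = 80/19 ≈ 4.2105)
1/(D(Y(A(6, -4), 5)) + O) = 1/((-36 + ⅐) + 80/19) = 1/(-251/7 + 80/19) = 1/(-4209/133) = -133/4209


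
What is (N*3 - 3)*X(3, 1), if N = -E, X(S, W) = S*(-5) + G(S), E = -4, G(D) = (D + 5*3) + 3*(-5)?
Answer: -108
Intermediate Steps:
G(D) = D (G(D) = (D + 15) - 15 = (15 + D) - 15 = D)
X(S, W) = -4*S (X(S, W) = S*(-5) + S = -5*S + S = -4*S)
N = 4 (N = -1*(-4) = 4)
(N*3 - 3)*X(3, 1) = (4*3 - 3)*(-4*3) = (12 - 3)*(-12) = 9*(-12) = -108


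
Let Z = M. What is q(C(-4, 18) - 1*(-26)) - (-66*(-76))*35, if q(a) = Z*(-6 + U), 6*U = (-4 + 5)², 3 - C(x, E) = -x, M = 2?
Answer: -526715/3 ≈ -1.7557e+5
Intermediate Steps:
Z = 2
C(x, E) = 3 + x (C(x, E) = 3 - (-1)*x = 3 + x)
U = ⅙ (U = (-4 + 5)²/6 = (⅙)*1² = (⅙)*1 = ⅙ ≈ 0.16667)
q(a) = -35/3 (q(a) = 2*(-6 + ⅙) = 2*(-35/6) = -35/3)
q(C(-4, 18) - 1*(-26)) - (-66*(-76))*35 = -35/3 - (-66*(-76))*35 = -35/3 - 5016*35 = -35/3 - 1*175560 = -35/3 - 175560 = -526715/3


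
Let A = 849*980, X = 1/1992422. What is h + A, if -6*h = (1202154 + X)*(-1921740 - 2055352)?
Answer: 2381483264204512657/2988633 ≈ 7.9685e+11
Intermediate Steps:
X = 1/1992422 ≈ 5.0190e-7
A = 832020
h = 2381480777602083997/2988633 (h = -(1202154 + 1/1992422)*(-1921740 - 2055352)/6 = -2395198076989*(-3977092)/11954532 = -1/6*(-4762961555204167994/996211) = 2381480777602083997/2988633 ≈ 7.9685e+11)
h + A = 2381480777602083997/2988633 + 832020 = 2381483264204512657/2988633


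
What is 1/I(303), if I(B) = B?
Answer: 1/303 ≈ 0.0033003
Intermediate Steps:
1/I(303) = 1/303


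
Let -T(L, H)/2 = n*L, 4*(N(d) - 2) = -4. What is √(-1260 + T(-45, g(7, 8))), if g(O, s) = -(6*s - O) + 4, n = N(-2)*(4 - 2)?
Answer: 6*I*√30 ≈ 32.863*I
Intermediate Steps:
N(d) = 1 (N(d) = 2 + (¼)*(-4) = 2 - 1 = 1)
n = 2 (n = 1*(4 - 2) = 1*2 = 2)
g(O, s) = 4 + O - 6*s (g(O, s) = -(-O + 6*s) + 4 = (O - 6*s) + 4 = 4 + O - 6*s)
T(L, H) = -4*L
√(-1260 + T(-45, g(7, 8))) = √(-1260 - 4*(-45)) = √(-1260 + 180) = √(-1080) = 6*I*√30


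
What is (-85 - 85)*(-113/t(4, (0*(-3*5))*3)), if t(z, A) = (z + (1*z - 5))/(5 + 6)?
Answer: 211310/3 ≈ 70437.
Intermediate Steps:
t(z, A) = -5/11 + 2*z/11 (t(z, A) = (z + (z - 5))/11 = (z + (-5 + z))*(1/11) = (-5 + 2*z)*(1/11) = -5/11 + 2*z/11)
(-85 - 85)*(-113/t(4, (0*(-3*5))*3)) = (-85 - 85)*(-113/(-5/11 + (2/11)*4)) = -(-19210)/(-5/11 + 8/11) = -(-19210)/3/11 = -(-19210)*11/3 = -170*(-1243/3) = 211310/3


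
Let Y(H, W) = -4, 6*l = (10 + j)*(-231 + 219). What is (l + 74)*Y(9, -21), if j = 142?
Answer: 920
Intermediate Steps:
l = -304 (l = ((10 + 142)*(-231 + 219))/6 = (152*(-12))/6 = (⅙)*(-1824) = -304)
(l + 74)*Y(9, -21) = (-304 + 74)*(-4) = -230*(-4) = 920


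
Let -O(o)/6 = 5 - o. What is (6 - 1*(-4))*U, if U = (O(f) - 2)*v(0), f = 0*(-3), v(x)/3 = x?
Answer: 0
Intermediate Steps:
v(x) = 3*x
f = 0
O(o) = -30 + 6*o (O(o) = -6*(5 - o) = -30 + 6*o)
U = 0 (U = ((-30 + 6*0) - 2)*(3*0) = ((-30 + 0) - 2)*0 = (-30 - 2)*0 = -32*0 = 0)
(6 - 1*(-4))*U = (6 - 1*(-4))*0 = (6 + 4)*0 = 10*0 = 0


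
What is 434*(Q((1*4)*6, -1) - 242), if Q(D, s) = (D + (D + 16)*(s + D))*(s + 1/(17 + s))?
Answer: -489118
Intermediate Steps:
Q(D, s) = (D + (16 + D)*(D + s))*(s + 1/(17 + s))
434*(Q((1*4)*6, -1) - 242) = 434*((((1*4)*6)**2 + 16*(-1) + 16*(-1)**3 + 17*((1*4)*6) + 272*(-1)**2 + ((1*4)*6)*(-1)**3 + ((1*4)*6)**2*(-1)**2 + 17*(-1)*((1*4)*6)**2 + 34*((1*4)*6)*(-1)**2 + 290*((1*4)*6)*(-1))/(17 - 1) - 242) = 434*(((4*6)**2 - 16 + 16*(-1) + 17*(4*6) + 272*1 + (4*6)*(-1) + (4*6)**2*1 + 17*(-1)*(4*6)**2 + 34*(4*6)*1 + 290*(4*6)*(-1))/16 - 242) = 434*((24**2 - 16 - 16 + 17*24 + 272 + 24*(-1) + 24**2*1 + 17*(-1)*24**2 + 34*24*1 + 290*24*(-1))/16 - 242) = 434*((576 - 16 - 16 + 408 + 272 - 24 + 576*1 + 17*(-1)*576 + 816 - 6960)/16 - 242) = 434*((576 - 16 - 16 + 408 + 272 - 24 + 576 - 9792 + 816 - 6960)/16 - 242) = 434*((1/16)*(-14160) - 242) = 434*(-885 - 242) = 434*(-1127) = -489118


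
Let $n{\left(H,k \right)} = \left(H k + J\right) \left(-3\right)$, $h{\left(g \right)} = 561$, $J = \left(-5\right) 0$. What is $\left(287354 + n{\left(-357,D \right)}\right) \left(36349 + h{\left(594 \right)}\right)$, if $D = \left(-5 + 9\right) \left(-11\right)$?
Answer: $8866889300$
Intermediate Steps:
$J = 0$
$D = -44$ ($D = 4 \left(-11\right) = -44$)
$n{\left(H,k \right)} = - 3 H k$ ($n{\left(H,k \right)} = \left(H k + 0\right) \left(-3\right) = H k \left(-3\right) = - 3 H k$)
$\left(287354 + n{\left(-357,D \right)}\right) \left(36349 + h{\left(594 \right)}\right) = \left(287354 - \left(-1071\right) \left(-44\right)\right) \left(36349 + 561\right) = \left(287354 - 47124\right) 36910 = 240230 \cdot 36910 = 8866889300$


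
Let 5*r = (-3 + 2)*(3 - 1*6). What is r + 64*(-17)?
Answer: -5437/5 ≈ -1087.4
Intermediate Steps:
r = ⅗ (r = ((-3 + 2)*(3 - 1*6))/5 = (-(3 - 6))/5 = (-1*(-3))/5 = (⅕)*3 = ⅗ ≈ 0.60000)
r + 64*(-17) = ⅗ + 64*(-17) = ⅗ - 1088 = -5437/5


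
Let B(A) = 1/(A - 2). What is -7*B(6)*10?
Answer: -35/2 ≈ -17.500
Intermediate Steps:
B(A) = 1/(-2 + A)
-7*B(6)*10 = -7/(-2 + 6)*10 = -7/4*10 = -35/2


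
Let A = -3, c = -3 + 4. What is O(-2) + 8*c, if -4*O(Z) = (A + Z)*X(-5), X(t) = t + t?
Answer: -9/2 ≈ -4.5000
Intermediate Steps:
c = 1
X(t) = 2*t
O(Z) = -15/2 + 5*Z/2 (O(Z) = -(-3 + Z)*2*(-5)/4 = -(-3 + Z)*(-10)/4 = -(30 - 10*Z)/4 = -15/2 + 5*Z/2)
O(-2) + 8*c = (-15/2 + (5/2)*(-2)) + 8*1 = (-15/2 - 5) + 8 = -25/2 + 8 = -9/2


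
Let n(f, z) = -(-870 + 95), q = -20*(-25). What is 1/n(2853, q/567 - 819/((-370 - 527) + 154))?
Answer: 1/775 ≈ 0.0012903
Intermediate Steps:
q = 500
n(f, z) = 775 (n(f, z) = -1*(-775) = 775)
1/n(2853, q/567 - 819/((-370 - 527) + 154)) = 1/775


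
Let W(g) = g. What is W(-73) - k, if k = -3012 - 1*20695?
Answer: 23634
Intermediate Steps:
k = -23707 (k = -3012 - 20695 = -23707)
W(-73) - k = -73 - 1*(-23707) = -73 + 23707 = 23634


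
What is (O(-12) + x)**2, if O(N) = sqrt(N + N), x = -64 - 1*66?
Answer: 16876 - 520*I*sqrt(6) ≈ 16876.0 - 1273.7*I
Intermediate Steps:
x = -130 (x = -64 - 66 = -130)
O(N) = sqrt(2)*sqrt(N) (O(N) = sqrt(2*N) = sqrt(2)*sqrt(N))
(O(-12) + x)**2 = (sqrt(2)*sqrt(-12) - 130)**2 = (sqrt(2)*(2*I*sqrt(3)) - 130)**2 = (2*I*sqrt(6) - 130)**2 = (-130 + 2*I*sqrt(6))**2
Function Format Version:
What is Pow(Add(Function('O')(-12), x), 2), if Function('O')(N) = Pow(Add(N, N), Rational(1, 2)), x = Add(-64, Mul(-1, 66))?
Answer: Add(16876, Mul(-520, I, Pow(6, Rational(1, 2)))) ≈ Add(16876., Mul(-1273.7, I))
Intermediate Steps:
x = -130 (x = Add(-64, -66) = -130)
Function('O')(N) = Mul(Pow(2, Rational(1, 2)), Pow(N, Rational(1, 2))) (Function('O')(N) = Pow(Mul(2, N), Rational(1, 2)) = Mul(Pow(2, Rational(1, 2)), Pow(N, Rational(1, 2))))
Pow(Add(Function('O')(-12), x), 2) = Pow(Add(Mul(Pow(2, Rational(1, 2)), Pow(-12, Rational(1, 2))), -130), 2) = Pow(Add(Mul(Pow(2, Rational(1, 2)), Mul(2, I, Pow(3, Rational(1, 2)))), -130), 2) = Pow(Add(Mul(2, I, Pow(6, Rational(1, 2))), -130), 2) = Pow(Add(-130, Mul(2, I, Pow(6, Rational(1, 2)))), 2)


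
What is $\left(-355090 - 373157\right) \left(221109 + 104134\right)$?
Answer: $-236857239021$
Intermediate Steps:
$\left(-355090 - 373157\right) \left(221109 + 104134\right) = \left(-728247\right) 325243 = -236857239021$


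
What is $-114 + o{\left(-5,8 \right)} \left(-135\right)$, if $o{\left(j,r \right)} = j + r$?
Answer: $-519$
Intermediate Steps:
$-114 + o{\left(-5,8 \right)} \left(-135\right) = -114 + \left(-5 + 8\right) \left(-135\right) = -114 + 3 \left(-135\right) = -114 - 405 = -519$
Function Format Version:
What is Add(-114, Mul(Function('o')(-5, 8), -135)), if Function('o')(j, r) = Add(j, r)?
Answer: -519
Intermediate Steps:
Add(-114, Mul(Function('o')(-5, 8), -135)) = Add(-114, Mul(Add(-5, 8), -135)) = Add(-114, Mul(3, -135)) = Add(-114, -405) = -519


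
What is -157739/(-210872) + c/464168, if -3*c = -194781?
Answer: 1357948164/1529375539 ≈ 0.88791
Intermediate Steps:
c = 64927 (c = -⅓*(-194781) = 64927)
-157739/(-210872) + c/464168 = -157739/(-210872) + 64927/464168 = -157739*(-1/210872) + 64927*(1/464168) = 157739/210872 + 64927/464168 = 1357948164/1529375539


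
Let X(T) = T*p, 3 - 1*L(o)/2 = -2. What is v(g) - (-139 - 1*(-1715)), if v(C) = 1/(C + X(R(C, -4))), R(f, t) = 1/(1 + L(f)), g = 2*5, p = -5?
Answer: -165469/105 ≈ -1575.9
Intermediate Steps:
L(o) = 10 (L(o) = 6 - 2*(-2) = 6 + 4 = 10)
g = 10
R(f, t) = 1/11 (R(f, t) = 1/(1 + 10) = 1/11)
X(T) = -5*T (X(T) = T*(-5) = -5*T)
v(C) = 1/(-5/11 + C) (v(C) = 1/(C - 5*1/11) = 1/(C - 5/11) = 1/(-5/11 + C))
v(g) - (-139 - 1*(-1715)) = 11/(-5 + 11*10) - (-139 - 1*(-1715)) = 11/(-5 + 110) - (-139 + 1715) = 11/105 - 1*1576 = 11*(1/105) - 1576 = 11/105 - 1576 = -165469/105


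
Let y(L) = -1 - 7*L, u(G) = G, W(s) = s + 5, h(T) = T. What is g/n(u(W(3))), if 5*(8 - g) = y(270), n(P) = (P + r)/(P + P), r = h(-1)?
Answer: 30896/35 ≈ 882.74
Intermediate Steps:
W(s) = 5 + s
r = -1
n(P) = (-1 + P)/(2*P) (n(P) = (P - 1)/(P + P) = (-1 + P)/((2*P)) = (-1 + P)*(1/(2*P)) = (-1 + P)/(2*P))
g = 1931/5 (g = 8 - (-1 - 7*270)/5 = 8 - (-1 - 1890)/5 = 8 - ⅕*(-1891) = 8 + 1891/5 = 1931/5 ≈ 386.20)
g/n(u(W(3))) = 1931/(5*(((-1 + (5 + 3))/(2*(5 + 3))))) = 1931/(5*(((½)*(-1 + 8)/8))) = 1931/(5*(((½)*(⅛)*7))) = 1931/(5*(7/16)) = (1931/5)*(16/7) = 30896/35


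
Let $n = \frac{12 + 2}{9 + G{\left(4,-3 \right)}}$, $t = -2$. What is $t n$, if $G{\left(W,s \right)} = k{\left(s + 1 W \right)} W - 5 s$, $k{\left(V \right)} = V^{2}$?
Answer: $-1$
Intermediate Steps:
$G{\left(W,s \right)} = - 5 s + W \left(W + s\right)^{2}$ ($G{\left(W,s \right)} = \left(s + 1 W\right)^{2} W - 5 s = \left(s + W\right)^{2} W - 5 s = \left(W + s\right)^{2} W - 5 s = W \left(W + s\right)^{2} - 5 s = - 5 s + W \left(W + s\right)^{2}$)
$n = \frac{1}{2}$ ($n = \frac{12 + 2}{9 + \left(\left(-5\right) \left(-3\right) + 4 \left(4 - 3\right)^{2}\right)} = \frac{14}{9 + \left(15 + 4 \cdot 1^{2}\right)} = \frac{14}{9 + \left(15 + 4 \cdot 1\right)} = \frac{14}{9 + \left(15 + 4\right)} = \frac{14}{9 + 19} = \frac{14}{28} = 14 \cdot \frac{1}{28} = \frac{1}{2} \approx 0.5$)
$t n = \left(-2\right) \frac{1}{2} = -1$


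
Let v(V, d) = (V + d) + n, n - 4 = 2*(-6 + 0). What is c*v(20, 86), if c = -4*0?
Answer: 0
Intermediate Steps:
n = -8 (n = 4 + 2*(-6 + 0) = 4 + 2*(-6) = 4 - 12 = -8)
c = 0
v(V, d) = -8 + V + d (v(V, d) = (V + d) - 8 = -8 + V + d)
c*v(20, 86) = 0*(-8 + 20 + 86) = 0*98 = 0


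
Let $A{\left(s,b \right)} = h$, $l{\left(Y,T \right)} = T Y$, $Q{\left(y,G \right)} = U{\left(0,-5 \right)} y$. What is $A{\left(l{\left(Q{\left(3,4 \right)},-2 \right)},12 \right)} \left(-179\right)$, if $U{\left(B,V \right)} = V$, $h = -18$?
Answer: $3222$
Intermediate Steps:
$Q{\left(y,G \right)} = - 5 y$
$A{\left(s,b \right)} = -18$
$A{\left(l{\left(Q{\left(3,4 \right)},-2 \right)},12 \right)} \left(-179\right) = \left(-18\right) \left(-179\right) = 3222$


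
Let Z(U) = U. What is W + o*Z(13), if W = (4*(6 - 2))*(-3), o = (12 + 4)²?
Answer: 3280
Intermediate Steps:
o = 256 (o = 16² = 256)
W = -48 (W = (4*4)*(-3) = 16*(-3) = -48)
W + o*Z(13) = -48 + 256*13 = -48 + 3328 = 3280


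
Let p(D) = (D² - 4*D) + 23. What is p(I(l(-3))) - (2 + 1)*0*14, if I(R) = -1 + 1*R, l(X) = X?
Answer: 55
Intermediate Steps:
I(R) = -1 + R
p(D) = 23 + D² - 4*D
p(I(l(-3))) - (2 + 1)*0*14 = (23 + (-1 - 3)² - 4*(-1 - 3)) - (2 + 1)*0*14 = (23 + (-4)² - 4*(-4)) - 3*0*14 = (23 + 16 + 16) - 0*14 = 55 - 1*0 = 55 + 0 = 55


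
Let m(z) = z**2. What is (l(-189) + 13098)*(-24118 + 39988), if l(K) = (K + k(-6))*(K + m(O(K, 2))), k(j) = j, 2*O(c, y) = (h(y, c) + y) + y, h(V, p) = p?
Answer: -51371689905/2 ≈ -2.5686e+10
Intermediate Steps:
O(c, y) = y + c/2 (O(c, y) = ((c + y) + y)/2 = (c + 2*y)/2 = y + c/2)
l(K) = (-6 + K)*(K + (2 + K/2)**2) (l(K) = (K - 6)*(K + (2 + K/2)**2) = (-6 + K)*(K + (2 + K/2)**2))
(l(-189) + 13098)*(-24118 + 39988) = ((-24 - 14*(-189) + (1/4)*(-189)**3 + (3/2)*(-189)**2) + 13098)*(-24118 + 39988) = ((-24 + 2646 + (1/4)*(-6751269) + (3/2)*35721) + 13098)*15870 = ((-24 + 2646 - 6751269/4 + 107163/2) + 13098)*15870 = (-6526455/4 + 13098)*15870 = -6474063/4*15870 = -51371689905/2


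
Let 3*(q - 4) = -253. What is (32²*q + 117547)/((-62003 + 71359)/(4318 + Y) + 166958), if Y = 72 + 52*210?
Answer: 810335335/3834204504 ≈ 0.21134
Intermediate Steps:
Y = 10992 (Y = 72 + 10920 = 10992)
q = -241/3 (q = 4 + (⅓)*(-253) = 4 - 253/3 = -241/3 ≈ -80.333)
(32²*q + 117547)/((-62003 + 71359)/(4318 + Y) + 166958) = (32²*(-241/3) + 117547)/((-62003 + 71359)/(4318 + 10992) + 166958) = (1024*(-241/3) + 117547)/(9356/15310 + 166958) = (-246784/3 + 117547)/(9356*(1/15310) + 166958) = 105857/(3*(4678/7655 + 166958)) = 105857/(3*(1278068168/7655)) = (105857/3)*(7655/1278068168) = 810335335/3834204504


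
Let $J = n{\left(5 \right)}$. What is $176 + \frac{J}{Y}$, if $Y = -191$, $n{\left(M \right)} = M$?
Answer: $\frac{33611}{191} \approx 175.97$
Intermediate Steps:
$J = 5$
$176 + \frac{J}{Y} = 176 + \frac{5}{-191} = 176 + 5 \left(- \frac{1}{191}\right) = 176 - \frac{5}{191} = \frac{33611}{191}$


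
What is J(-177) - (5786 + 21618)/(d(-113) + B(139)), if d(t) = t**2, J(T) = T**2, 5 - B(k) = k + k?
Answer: 97864945/3124 ≈ 31327.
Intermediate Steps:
B(k) = 5 - 2*k (B(k) = 5 - (k + k) = 5 - 2*k)
J(-177) - (5786 + 21618)/(d(-113) + B(139)) = (-177)**2 - (5786 + 21618)/((-113)**2 + (5 - 2*139)) = 31329 - 27404/(12769 + (5 - 278)) = 31329 - 27404/(12769 - 273) = 31329 - 27404/12496 = 31329 - 1*6851/3124 = 31329 - 6851/3124 = 97864945/3124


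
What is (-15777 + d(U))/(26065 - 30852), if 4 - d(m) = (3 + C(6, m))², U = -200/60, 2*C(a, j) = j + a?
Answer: 142126/43083 ≈ 3.2989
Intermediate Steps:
C(a, j) = a/2 + j/2 (C(a, j) = (j + a)/2 = (a + j)/2 = a/2 + j/2)
U = -10/3 (U = -200*1/60 = -10/3 ≈ -3.3333)
d(m) = 4 - (6 + m/2)² (d(m) = 4 - (3 + ((½)*6 + m/2))² = 4 - (3 + (3 + m/2))² = 4 - (6 + m/2)²)
(-15777 + d(U))/(26065 - 30852) = (-15777 + (4 - (12 - 10/3)²/4))/(26065 - 30852) = (-15777 + (4 - (26/3)²/4))/(-4787) = (-15777 + (4 - ¼*676/9))*(-1/4787) = (-15777 + (4 - 169/9))*(-1/4787) = (-15777 - 133/9)*(-1/4787) = -142126/9*(-1/4787) = 142126/43083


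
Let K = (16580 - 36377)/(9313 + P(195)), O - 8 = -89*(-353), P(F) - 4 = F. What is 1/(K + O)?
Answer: 9512/298894803 ≈ 3.1824e-5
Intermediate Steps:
P(F) = 4 + F
O = 31425 (O = 8 - 89*(-353) = 8 + 31417 = 31425)
K = -19797/9512 (K = (16580 - 36377)/(9313 + (4 + 195)) = -19797/(9313 + 199) = -19797/9512 ≈ -2.0813)
1/(K + O) = 1/(-19797/9512 + 31425) = 1/(298894803/9512) = 9512/298894803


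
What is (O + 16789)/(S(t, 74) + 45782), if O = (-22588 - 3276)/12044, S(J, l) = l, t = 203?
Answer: 50545213/138072416 ≈ 0.36608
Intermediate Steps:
O = -6466/3011 (O = -25864*1/12044 = -6466/3011 ≈ -2.1475)
(O + 16789)/(S(t, 74) + 45782) = (-6466/3011 + 16789)/(74 + 45782) = (50545213/3011)/45856 = (50545213/3011)*(1/45856) = 50545213/138072416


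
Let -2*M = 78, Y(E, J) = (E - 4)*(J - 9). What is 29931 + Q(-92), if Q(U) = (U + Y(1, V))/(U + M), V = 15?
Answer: 3921071/131 ≈ 29932.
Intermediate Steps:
Y(E, J) = (-9 + J)*(-4 + E) (Y(E, J) = (-4 + E)*(-9 + J) = (-9 + J)*(-4 + E))
M = -39 (M = -1/2*78 = -39)
Q(U) = (-18 + U)/(-39 + U) (Q(U) = (U + (36 - 9*1 - 4*15 + 1*15))/(U - 39) = (U + (36 - 9 - 60 + 15))/(-39 + U) = (U - 18)/(-39 + U) = (-18 + U)/(-39 + U))
29931 + Q(-92) = 29931 + (-18 - 92)/(-39 - 92) = 29931 - 110/(-131) = 29931 - 1/131*(-110) = 29931 + 110/131 = 3921071/131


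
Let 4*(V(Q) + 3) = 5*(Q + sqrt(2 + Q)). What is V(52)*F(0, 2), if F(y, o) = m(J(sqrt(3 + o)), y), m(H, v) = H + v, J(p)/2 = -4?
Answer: -496 - 30*sqrt(6) ≈ -569.48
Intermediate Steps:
J(p) = -8 (J(p) = 2*(-4) = -8)
V(Q) = -3 + 5*Q/4 + 5*sqrt(2 + Q)/4 (V(Q) = -3 + (5*(Q + sqrt(2 + Q)))/4 = -3 + (5*Q + 5*sqrt(2 + Q))/4 = -3 + (5*Q/4 + 5*sqrt(2 + Q)/4) = -3 + 5*Q/4 + 5*sqrt(2 + Q)/4)
F(y, o) = -8 + y
V(52)*F(0, 2) = (-3 + (5/4)*52 + 5*sqrt(2 + 52)/4)*(-8 + 0) = (-3 + 65 + 5*sqrt(54)/4)*(-8) = (-3 + 65 + 5*(3*sqrt(6))/4)*(-8) = (-3 + 65 + 15*sqrt(6)/4)*(-8) = (62 + 15*sqrt(6)/4)*(-8) = -496 - 30*sqrt(6)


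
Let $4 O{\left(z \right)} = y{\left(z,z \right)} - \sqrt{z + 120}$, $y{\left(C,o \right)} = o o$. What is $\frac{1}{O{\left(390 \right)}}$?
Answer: $\frac{20280}{771146983} + \frac{2 \sqrt{510}}{11567204745} \approx 2.6302 \cdot 10^{-5}$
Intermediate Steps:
$y{\left(C,o \right)} = o^{2}$
$O{\left(z \right)} = - \frac{\sqrt{120 + z}}{4} + \frac{z^{2}}{4}$ ($O{\left(z \right)} = \frac{z^{2} - \sqrt{z + 120}}{4} = \frac{z^{2} - \sqrt{120 + z}}{4} = - \frac{\sqrt{120 + z}}{4} + \frac{z^{2}}{4}$)
$\frac{1}{O{\left(390 \right)}} = \frac{1}{- \frac{\sqrt{120 + 390}}{4} + \frac{390^{2}}{4}} = \frac{1}{- \frac{\sqrt{510}}{4} + \frac{1}{4} \cdot 152100} = \frac{1}{- \frac{\sqrt{510}}{4} + 38025} = \frac{1}{38025 - \frac{\sqrt{510}}{4}}$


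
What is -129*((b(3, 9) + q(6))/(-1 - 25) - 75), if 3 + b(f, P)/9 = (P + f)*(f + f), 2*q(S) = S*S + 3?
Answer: 668349/52 ≈ 12853.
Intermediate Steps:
q(S) = 3/2 + S**2/2 (q(S) = (S*S + 3)/2 = (S**2 + 3)/2 = (3 + S**2)/2 = 3/2 + S**2/2)
b(f, P) = -27 + 18*f*(P + f) (b(f, P) = -27 + 9*((P + f)*(f + f)) = -27 + 9*((P + f)*(2*f)) = -27 + 9*(2*f*(P + f)) = -27 + 18*f*(P + f))
-129*((b(3, 9) + q(6))/(-1 - 25) - 75) = -129*(((-27 + 18*3**2 + 18*9*3) + (3/2 + (1/2)*6**2))/(-1 - 25) - 75) = -129*(((-27 + 18*9 + 486) + (3/2 + (1/2)*36))/(-26) - 75) = -129*(((-27 + 162 + 486) + (3/2 + 18))*(-1/26) - 75) = -129*((621 + 39/2)*(-1/26) - 75) = -129*((1281/2)*(-1/26) - 75) = -129*(-1281/52 - 75) = -129*(-5181/52) = 668349/52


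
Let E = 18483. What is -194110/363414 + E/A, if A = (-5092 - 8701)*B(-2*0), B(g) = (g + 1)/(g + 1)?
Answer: -4697170096/2506284651 ≈ -1.8742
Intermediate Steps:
B(g) = 1 (B(g) = (1 + g)/(1 + g) = 1)
A = -13793 (A = (-5092 - 8701)*1 = -13793*1 = -13793)
-194110/363414 + E/A = -194110/363414 + 18483/(-13793) = -194110*1/363414 + 18483*(-1/13793) = -97055/181707 - 18483/13793 = -4697170096/2506284651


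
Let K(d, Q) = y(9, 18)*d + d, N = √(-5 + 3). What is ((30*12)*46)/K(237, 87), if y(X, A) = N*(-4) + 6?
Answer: 12880/2133 + 7360*I*√2/2133 ≈ 6.0384 + 4.8798*I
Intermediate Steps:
N = I*√2 (N = √(-2) = I*√2 ≈ 1.4142*I)
y(X, A) = 6 - 4*I*√2 (y(X, A) = (I*√2)*(-4) + 6 = -4*I*√2 + 6 = 6 - 4*I*√2)
K(d, Q) = d + d*(6 - 4*I*√2) (K(d, Q) = (6 - 4*I*√2)*d + d = d*(6 - 4*I*√2) + d = d + d*(6 - 4*I*√2))
((30*12)*46)/K(237, 87) = ((30*12)*46)/((237*(7 - 4*I*√2))) = (360*46)/(1659 - 948*I*√2) = 16560/(1659 - 948*I*√2)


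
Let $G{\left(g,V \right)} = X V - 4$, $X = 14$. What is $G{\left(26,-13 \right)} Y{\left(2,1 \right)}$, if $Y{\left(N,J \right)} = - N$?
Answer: $372$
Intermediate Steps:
$G{\left(g,V \right)} = -4 + 14 V$ ($G{\left(g,V \right)} = 14 V - 4 = -4 + 14 V$)
$G{\left(26,-13 \right)} Y{\left(2,1 \right)} = \left(-4 + 14 \left(-13\right)\right) \left(\left(-1\right) 2\right) = \left(-4 - 182\right) \left(-2\right) = \left(-186\right) \left(-2\right) = 372$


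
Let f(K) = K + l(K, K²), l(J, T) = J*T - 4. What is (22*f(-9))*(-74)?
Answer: 1207976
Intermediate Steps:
l(J, T) = -4 + J*T
f(K) = -4 + K + K³ (f(K) = K + (-4 + K*K²) = K + (-4 + K³) = -4 + K + K³)
(22*f(-9))*(-74) = (22*(-4 - 9 + (-9)³))*(-74) = (22*(-4 - 9 - 729))*(-74) = (22*(-742))*(-74) = -16324*(-74) = 1207976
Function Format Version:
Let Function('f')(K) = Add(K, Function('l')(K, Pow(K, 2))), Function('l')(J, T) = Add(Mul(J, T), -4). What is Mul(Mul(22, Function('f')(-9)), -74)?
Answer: 1207976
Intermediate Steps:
Function('l')(J, T) = Add(-4, Mul(J, T))
Function('f')(K) = Add(-4, K, Pow(K, 3)) (Function('f')(K) = Add(K, Add(-4, Mul(K, Pow(K, 2)))) = Add(K, Add(-4, Pow(K, 3))) = Add(-4, K, Pow(K, 3)))
Mul(Mul(22, Function('f')(-9)), -74) = Mul(Mul(22, Add(-4, -9, Pow(-9, 3))), -74) = Mul(Mul(22, Add(-4, -9, -729)), -74) = Mul(Mul(22, -742), -74) = Mul(-16324, -74) = 1207976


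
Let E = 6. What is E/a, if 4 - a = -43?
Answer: 6/47 ≈ 0.12766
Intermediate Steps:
a = 47 (a = 4 - 1*(-43) = 4 + 43 = 47)
E/a = 6/47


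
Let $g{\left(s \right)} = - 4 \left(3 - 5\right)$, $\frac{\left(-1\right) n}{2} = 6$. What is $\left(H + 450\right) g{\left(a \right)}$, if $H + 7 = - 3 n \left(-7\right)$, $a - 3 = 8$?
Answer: $1528$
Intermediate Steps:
$n = -12$ ($n = \left(-2\right) 6 = -12$)
$a = 11$ ($a = 3 + 8 = 11$)
$g{\left(s \right)} = 8$ ($g{\left(s \right)} = \left(-4\right) \left(-2\right) = 8$)
$H = -259$ ($H = -7 + \left(-3\right) \left(-12\right) \left(-7\right) = -7 + 36 \left(-7\right) = -7 - 252 = -259$)
$\left(H + 450\right) g{\left(a \right)} = \left(-259 + 450\right) 8 = 191 \cdot 8 = 1528$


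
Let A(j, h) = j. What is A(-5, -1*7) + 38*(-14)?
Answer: -537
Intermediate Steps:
A(-5, -1*7) + 38*(-14) = -5 + 38*(-14) = -5 - 532 = -537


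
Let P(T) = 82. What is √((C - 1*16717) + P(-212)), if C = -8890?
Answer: 5*I*√1021 ≈ 159.77*I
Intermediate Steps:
√((C - 1*16717) + P(-212)) = √((-8890 - 1*16717) + 82) = √((-8890 - 16717) + 82) = √(-25607 + 82) = √(-25525) = 5*I*√1021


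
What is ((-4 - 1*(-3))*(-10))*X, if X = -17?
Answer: -170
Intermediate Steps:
((-4 - 1*(-3))*(-10))*X = ((-4 - 1*(-3))*(-10))*(-17) = ((-4 + 3)*(-10))*(-17) = -1*(-10)*(-17) = 10*(-17) = -170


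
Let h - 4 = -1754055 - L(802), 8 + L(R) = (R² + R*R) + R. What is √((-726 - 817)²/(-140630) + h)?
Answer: I*√1227481177985930/20090 ≈ 1743.9*I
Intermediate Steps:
L(R) = -8 + R + 2*R² (L(R) = -8 + ((R² + R*R) + R) = -8 + ((R² + R²) + R) = -8 + (2*R² + R) = -8 + (R + 2*R²) = -8 + R + 2*R²)
h = -3041253 (h = 4 + (-1754055 - (-8 + 802 + 2*802²)) = 4 + (-1754055 - (-8 + 802 + 2*643204)) = 4 + (-1754055 - (-8 + 802 + 1286408)) = 4 + (-1754055 - 1*1287202) = 4 + (-1754055 - 1287202) = 4 - 3041257 = -3041253)
√((-726 - 817)²/(-140630) + h) = √((-726 - 817)²/(-140630) - 3041253) = √((-1543)²*(-1/140630) - 3041253) = √(2380849*(-1/140630) - 3041253) = √(-2380849/140630 - 3041253) = √(-427693790239/140630) = I*√1227481177985930/20090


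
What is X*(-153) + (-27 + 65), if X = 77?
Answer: -11743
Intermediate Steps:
X*(-153) + (-27 + 65) = 77*(-153) + (-27 + 65) = -11781 + 38 = -11743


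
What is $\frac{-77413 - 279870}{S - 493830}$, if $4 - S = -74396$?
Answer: $\frac{357283}{419430} \approx 0.85183$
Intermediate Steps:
$S = 74400$ ($S = 4 - -74396 = 4 + 74396 = 74400$)
$\frac{-77413 - 279870}{S - 493830} = \frac{-77413 - 279870}{74400 - 493830} = - \frac{357283}{-419430} = \left(-357283\right) \left(- \frac{1}{419430}\right) = \frac{357283}{419430}$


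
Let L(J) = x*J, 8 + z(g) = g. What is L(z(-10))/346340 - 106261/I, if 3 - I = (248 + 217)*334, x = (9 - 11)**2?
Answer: 9197813159/13447256595 ≈ 0.68399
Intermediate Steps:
z(g) = -8 + g
x = 4 (x = (-2)**2 = 4)
L(J) = 4*J
I = -155307 (I = 3 - (248 + 217)*334 = 3 - 465*334 = 3 - 1*155310 = 3 - 155310 = -155307)
L(z(-10))/346340 - 106261/I = (4*(-8 - 10))/346340 - 106261/(-155307) = (4*(-18))*(1/346340) - 106261*(-1/155307) = -72*1/346340 + 106261/155307 = -18/86585 + 106261/155307 = 9197813159/13447256595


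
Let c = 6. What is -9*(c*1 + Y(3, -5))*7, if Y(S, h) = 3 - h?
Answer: -882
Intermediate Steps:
-9*(c*1 + Y(3, -5))*7 = -9*(6*1 + (3 - 1*(-5)))*7 = -9*(6 + (3 + 5))*7 = -9*(6 + 8)*7 = -9*14*7 = -126*7 = -882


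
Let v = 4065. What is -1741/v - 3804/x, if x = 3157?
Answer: -20959597/12833205 ≈ -1.6332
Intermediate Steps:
-1741/v - 3804/x = -1741/4065 - 3804/3157 = -20959597/12833205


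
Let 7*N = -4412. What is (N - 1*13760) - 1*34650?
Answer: -343282/7 ≈ -49040.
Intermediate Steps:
N = -4412/7 (N = (⅐)*(-4412) = -4412/7 ≈ -630.29)
(N - 1*13760) - 1*34650 = (-4412/7 - 1*13760) - 1*34650 = (-4412/7 - 13760) - 34650 = -100732/7 - 34650 = -343282/7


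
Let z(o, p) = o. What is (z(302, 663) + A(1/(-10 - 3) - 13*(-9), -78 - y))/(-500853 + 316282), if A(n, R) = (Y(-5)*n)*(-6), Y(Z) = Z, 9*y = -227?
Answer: -49526/2399423 ≈ -0.020641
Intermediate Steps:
y = -227/9 (y = (⅑)*(-227) = -227/9 ≈ -25.222)
A(n, R) = 30*n (A(n, R) = -5*n*(-6) = 30*n)
(z(302, 663) + A(1/(-10 - 3) - 13*(-9), -78 - y))/(-500853 + 316282) = (302 + 30*(1/(-10 - 3) - 13*(-9)))/(-500853 + 316282) = (302 + 30*(1/(-13) + 117))/(-184571) = (302 + 30*(-1/13 + 117))*(-1/184571) = (302 + 30*(1520/13))*(-1/184571) = (302 + 45600/13)*(-1/184571) = (49526/13)*(-1/184571) = -49526/2399423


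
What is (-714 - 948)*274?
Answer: -455388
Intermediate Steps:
(-714 - 948)*274 = -1662*274 = -455388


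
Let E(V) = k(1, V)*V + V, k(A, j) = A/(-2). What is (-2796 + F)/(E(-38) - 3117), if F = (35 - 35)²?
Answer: 699/784 ≈ 0.89158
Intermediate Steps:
k(A, j) = -A/2 (k(A, j) = A*(-½) = -A/2)
E(V) = V/2 (E(V) = (-½*1)*V + V = -V/2 + V = V/2)
F = 0 (F = 0² = 0)
(-2796 + F)/(E(-38) - 3117) = (-2796 + 0)/((½)*(-38) - 3117) = -2796/(-19 - 3117) = -2796/(-3136) = -2796*(-1/3136) = 699/784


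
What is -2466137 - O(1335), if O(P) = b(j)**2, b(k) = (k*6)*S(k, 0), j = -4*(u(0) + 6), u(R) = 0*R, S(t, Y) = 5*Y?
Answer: -2466137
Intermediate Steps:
u(R) = 0
j = -24 (j = -4*(0 + 6) = -4*6 = -24)
b(k) = 0 (b(k) = (k*6)*(5*0) = (6*k)*0 = 0)
O(P) = 0 (O(P) = 0**2 = 0)
-2466137 - O(1335) = -2466137 - 1*0 = -2466137 + 0 = -2466137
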